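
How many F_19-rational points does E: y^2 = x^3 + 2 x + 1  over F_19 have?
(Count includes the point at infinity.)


For each x in F_19, count y with y^2 = x^3 + 2 x + 1 mod 19:
  x = 0: RHS = 1, y in [1, 18]  -> 2 point(s)
  x = 1: RHS = 4, y in [2, 17]  -> 2 point(s)
  x = 4: RHS = 16, y in [4, 15]  -> 2 point(s)
  x = 6: RHS = 1, y in [1, 18]  -> 2 point(s)
  x = 7: RHS = 16, y in [4, 15]  -> 2 point(s)
  x = 8: RHS = 16, y in [4, 15]  -> 2 point(s)
  x = 9: RHS = 7, y in [8, 11]  -> 2 point(s)
  x = 11: RHS = 5, y in [9, 10]  -> 2 point(s)
  x = 12: RHS = 5, y in [9, 10]  -> 2 point(s)
  x = 13: RHS = 1, y in [1, 18]  -> 2 point(s)
  x = 15: RHS = 5, y in [9, 10]  -> 2 point(s)
  x = 16: RHS = 6, y in [5, 14]  -> 2 point(s)
  x = 18: RHS = 17, y in [6, 13]  -> 2 point(s)
Affine points: 26. Add the point at infinity: total = 27.

#E(F_19) = 27


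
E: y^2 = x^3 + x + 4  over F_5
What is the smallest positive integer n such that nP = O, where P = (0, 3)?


Compute successive multiples of P until we hit O:
  1P = (0, 3)
  2P = (1, 1)
  3P = (3, 3)
  4P = (2, 2)
  5P = (2, 3)
  6P = (3, 2)
  7P = (1, 4)
  8P = (0, 2)
  ... (continuing to 9P)
  9P = O

ord(P) = 9


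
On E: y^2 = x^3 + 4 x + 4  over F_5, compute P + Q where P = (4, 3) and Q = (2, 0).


P != Q, so use the chord formula.
s = (y2 - y1) / (x2 - x1) = (2) / (3) mod 5 = 4
x3 = s^2 - x1 - x2 mod 5 = 4^2 - 4 - 2 = 0
y3 = s (x1 - x3) - y1 mod 5 = 4 * (4 - 0) - 3 = 3

P + Q = (0, 3)


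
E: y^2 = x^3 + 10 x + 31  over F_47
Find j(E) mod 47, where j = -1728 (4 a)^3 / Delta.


Delta = -16(4 a^3 + 27 b^2) mod 47 = 13
-1728 * (4 a)^3 = -1728 * (4*10)^3 mod 47 = 34
j = 34 * 13^(-1) mod 47 = 46

j = 46 (mod 47)


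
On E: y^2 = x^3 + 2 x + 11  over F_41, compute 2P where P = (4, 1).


Doubling: s = (3 x1^2 + a) / (2 y1)
s = (3*4^2 + 2) / (2*1) mod 41 = 25
x3 = s^2 - 2 x1 mod 41 = 25^2 - 2*4 = 2
y3 = s (x1 - x3) - y1 mod 41 = 25 * (4 - 2) - 1 = 8

2P = (2, 8)


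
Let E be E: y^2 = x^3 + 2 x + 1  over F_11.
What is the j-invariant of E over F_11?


Delta = -16(4 a^3 + 27 b^2) mod 11 = 2
-1728 * (4 a)^3 = -1728 * (4*2)^3 mod 11 = 5
j = 5 * 2^(-1) mod 11 = 8

j = 8 (mod 11)


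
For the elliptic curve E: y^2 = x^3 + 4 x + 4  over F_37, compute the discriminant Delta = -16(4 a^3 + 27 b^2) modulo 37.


4 a^3 + 27 b^2 = 4*4^3 + 27*4^2 = 256 + 432 = 688
Delta = -16 * (688) = -11008
Delta mod 37 = 18

Delta = 18 (mod 37)


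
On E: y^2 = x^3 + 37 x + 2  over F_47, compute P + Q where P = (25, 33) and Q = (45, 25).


P != Q, so use the chord formula.
s = (y2 - y1) / (x2 - x1) = (39) / (20) mod 47 = 9
x3 = s^2 - x1 - x2 mod 47 = 9^2 - 25 - 45 = 11
y3 = s (x1 - x3) - y1 mod 47 = 9 * (25 - 11) - 33 = 46

P + Q = (11, 46)


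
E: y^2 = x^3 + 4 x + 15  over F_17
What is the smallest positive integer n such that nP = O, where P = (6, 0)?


Compute successive multiples of P until we hit O:
  1P = (6, 0)
  2P = O

ord(P) = 2


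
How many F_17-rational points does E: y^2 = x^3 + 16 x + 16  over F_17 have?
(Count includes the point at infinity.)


For each x in F_17, count y with y^2 = x^3 + 16 x + 16 mod 17:
  x = 0: RHS = 16, y in [4, 13]  -> 2 point(s)
  x = 1: RHS = 16, y in [4, 13]  -> 2 point(s)
  x = 4: RHS = 8, y in [5, 12]  -> 2 point(s)
  x = 5: RHS = 0, y in [0]  -> 1 point(s)
  x = 12: RHS = 15, y in [7, 10]  -> 2 point(s)
  x = 14: RHS = 9, y in [3, 14]  -> 2 point(s)
  x = 16: RHS = 16, y in [4, 13]  -> 2 point(s)
Affine points: 13. Add the point at infinity: total = 14.

#E(F_17) = 14


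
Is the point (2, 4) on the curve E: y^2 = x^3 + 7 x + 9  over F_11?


Check whether y^2 = x^3 + 7 x + 9 (mod 11) for (x, y) = (2, 4).
LHS: y^2 = 4^2 mod 11 = 5
RHS: x^3 + 7 x + 9 = 2^3 + 7*2 + 9 mod 11 = 9
LHS != RHS

No, not on the curve


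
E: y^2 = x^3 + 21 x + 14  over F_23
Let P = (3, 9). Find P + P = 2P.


Doubling: s = (3 x1^2 + a) / (2 y1)
s = (3*3^2 + 21) / (2*9) mod 23 = 18
x3 = s^2 - 2 x1 mod 23 = 18^2 - 2*3 = 19
y3 = s (x1 - x3) - y1 mod 23 = 18 * (3 - 19) - 9 = 2

2P = (19, 2)


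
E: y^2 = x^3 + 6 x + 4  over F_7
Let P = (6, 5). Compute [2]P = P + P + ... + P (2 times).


k = 2 = 10_2 (binary, LSB first: 01)
Double-and-add from P = (6, 5):
  bit 0 = 0: acc unchanged = O
  bit 1 = 1: acc = O + (4, 1) = (4, 1)

2P = (4, 1)


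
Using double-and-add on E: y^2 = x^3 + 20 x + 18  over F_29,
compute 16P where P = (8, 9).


k = 16 = 10000_2 (binary, LSB first: 00001)
Double-and-add from P = (8, 9):
  bit 0 = 0: acc unchanged = O
  bit 1 = 0: acc unchanged = O
  bit 2 = 0: acc unchanged = O
  bit 3 = 0: acc unchanged = O
  bit 4 = 1: acc = O + (19, 23) = (19, 23)

16P = (19, 23)


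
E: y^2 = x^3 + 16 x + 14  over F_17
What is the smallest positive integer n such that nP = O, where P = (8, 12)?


Compute successive multiples of P until we hit O:
  1P = (8, 12)
  2P = (10, 16)
  3P = (3, 15)
  4P = (5, 10)
  5P = (12, 8)
  6P = (15, 12)
  7P = (11, 5)
  8P = (11, 12)
  ... (continuing to 15P)
  15P = O

ord(P) = 15


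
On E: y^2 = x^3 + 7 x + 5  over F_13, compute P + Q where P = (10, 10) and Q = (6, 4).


P != Q, so use the chord formula.
s = (y2 - y1) / (x2 - x1) = (7) / (9) mod 13 = 8
x3 = s^2 - x1 - x2 mod 13 = 8^2 - 10 - 6 = 9
y3 = s (x1 - x3) - y1 mod 13 = 8 * (10 - 9) - 10 = 11

P + Q = (9, 11)


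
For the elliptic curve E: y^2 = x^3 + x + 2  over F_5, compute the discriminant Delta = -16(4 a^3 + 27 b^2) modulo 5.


4 a^3 + 27 b^2 = 4*1^3 + 27*2^2 = 4 + 108 = 112
Delta = -16 * (112) = -1792
Delta mod 5 = 3

Delta = 3 (mod 5)


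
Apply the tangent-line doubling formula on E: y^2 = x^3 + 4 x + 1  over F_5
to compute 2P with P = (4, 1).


Doubling: s = (3 x1^2 + a) / (2 y1)
s = (3*4^2 + 4) / (2*1) mod 5 = 1
x3 = s^2 - 2 x1 mod 5 = 1^2 - 2*4 = 3
y3 = s (x1 - x3) - y1 mod 5 = 1 * (4 - 3) - 1 = 0

2P = (3, 0)


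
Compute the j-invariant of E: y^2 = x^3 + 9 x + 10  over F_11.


Delta = -16(4 a^3 + 27 b^2) mod 11 = 3
-1728 * (4 a)^3 = -1728 * (4*9)^3 mod 11 = 6
j = 6 * 3^(-1) mod 11 = 2

j = 2 (mod 11)


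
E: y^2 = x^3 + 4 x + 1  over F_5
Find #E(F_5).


For each x in F_5, count y with y^2 = x^3 + 4 x + 1 mod 5:
  x = 0: RHS = 1, y in [1, 4]  -> 2 point(s)
  x = 1: RHS = 1, y in [1, 4]  -> 2 point(s)
  x = 3: RHS = 0, y in [0]  -> 1 point(s)
  x = 4: RHS = 1, y in [1, 4]  -> 2 point(s)
Affine points: 7. Add the point at infinity: total = 8.

#E(F_5) = 8


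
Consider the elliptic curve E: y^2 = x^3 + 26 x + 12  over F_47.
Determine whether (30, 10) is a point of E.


Check whether y^2 = x^3 + 26 x + 12 (mod 47) for (x, y) = (30, 10).
LHS: y^2 = 10^2 mod 47 = 6
RHS: x^3 + 26 x + 12 = 30^3 + 26*30 + 12 mod 47 = 15
LHS != RHS

No, not on the curve


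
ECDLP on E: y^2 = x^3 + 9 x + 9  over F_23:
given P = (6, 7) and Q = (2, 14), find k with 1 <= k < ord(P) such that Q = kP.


Enumerate multiples of P until we hit Q = (2, 14):
  1P = (6, 7)
  2P = (19, 1)
  3P = (14, 2)
  4P = (21, 11)
  5P = (2, 14)
Match found at i = 5.

k = 5


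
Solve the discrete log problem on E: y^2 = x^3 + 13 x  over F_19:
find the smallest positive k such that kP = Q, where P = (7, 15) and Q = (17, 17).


Enumerate multiples of P until we hit Q = (17, 17):
  1P = (7, 15)
  2P = (6, 3)
  3P = (17, 17)
Match found at i = 3.

k = 3


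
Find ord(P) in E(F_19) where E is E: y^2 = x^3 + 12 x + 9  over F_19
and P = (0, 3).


Compute successive multiples of P until we hit O:
  1P = (0, 3)
  2P = (4, 8)
  3P = (13, 14)
  4P = (12, 0)
  5P = (13, 5)
  6P = (4, 11)
  7P = (0, 16)
  8P = O

ord(P) = 8


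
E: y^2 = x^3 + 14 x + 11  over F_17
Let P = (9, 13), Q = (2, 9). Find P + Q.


P != Q, so use the chord formula.
s = (y2 - y1) / (x2 - x1) = (13) / (10) mod 17 = 3
x3 = s^2 - x1 - x2 mod 17 = 3^2 - 9 - 2 = 15
y3 = s (x1 - x3) - y1 mod 17 = 3 * (9 - 15) - 13 = 3

P + Q = (15, 3)


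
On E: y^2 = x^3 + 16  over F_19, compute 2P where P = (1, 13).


Doubling: s = (3 x1^2 + a) / (2 y1)
s = (3*1^2 + 0) / (2*13) mod 19 = 14
x3 = s^2 - 2 x1 mod 19 = 14^2 - 2*1 = 4
y3 = s (x1 - x3) - y1 mod 19 = 14 * (1 - 4) - 13 = 2

2P = (4, 2)


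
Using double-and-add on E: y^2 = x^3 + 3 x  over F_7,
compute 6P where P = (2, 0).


k = 6 = 110_2 (binary, LSB first: 011)
Double-and-add from P = (2, 0):
  bit 0 = 0: acc unchanged = O
  bit 1 = 1: acc = O + O = O
  bit 2 = 1: acc = O + O = O

6P = O


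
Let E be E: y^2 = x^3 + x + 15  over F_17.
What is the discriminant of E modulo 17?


4 a^3 + 27 b^2 = 4*1^3 + 27*15^2 = 4 + 6075 = 6079
Delta = -16 * (6079) = -97264
Delta mod 17 = 10

Delta = 10 (mod 17)


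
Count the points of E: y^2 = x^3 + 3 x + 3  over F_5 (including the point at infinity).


For each x in F_5, count y with y^2 = x^3 + 3 x + 3 mod 5:
  x = 3: RHS = 4, y in [2, 3]  -> 2 point(s)
  x = 4: RHS = 4, y in [2, 3]  -> 2 point(s)
Affine points: 4. Add the point at infinity: total = 5.

#E(F_5) = 5


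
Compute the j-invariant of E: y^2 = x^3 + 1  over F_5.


Delta = -16(4 a^3 + 27 b^2) mod 5 = 3
-1728 * (4 a)^3 = -1728 * (4*0)^3 mod 5 = 0
j = 0 * 3^(-1) mod 5 = 0

j = 0 (mod 5)


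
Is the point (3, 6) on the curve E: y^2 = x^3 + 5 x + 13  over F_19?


Check whether y^2 = x^3 + 5 x + 13 (mod 19) for (x, y) = (3, 6).
LHS: y^2 = 6^2 mod 19 = 17
RHS: x^3 + 5 x + 13 = 3^3 + 5*3 + 13 mod 19 = 17
LHS = RHS

Yes, on the curve


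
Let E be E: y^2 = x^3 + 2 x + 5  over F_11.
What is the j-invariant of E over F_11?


Delta = -16(4 a^3 + 27 b^2) mod 11 = 7
-1728 * (4 a)^3 = -1728 * (4*2)^3 mod 11 = 5
j = 5 * 7^(-1) mod 11 = 7

j = 7 (mod 11)


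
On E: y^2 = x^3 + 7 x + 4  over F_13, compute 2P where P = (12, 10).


Doubling: s = (3 x1^2 + a) / (2 y1)
s = (3*12^2 + 7) / (2*10) mod 13 = 7
x3 = s^2 - 2 x1 mod 13 = 7^2 - 2*12 = 12
y3 = s (x1 - x3) - y1 mod 13 = 7 * (12 - 12) - 10 = 3

2P = (12, 3)


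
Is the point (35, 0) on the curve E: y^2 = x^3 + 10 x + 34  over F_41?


Check whether y^2 = x^3 + 10 x + 34 (mod 41) for (x, y) = (35, 0).
LHS: y^2 = 0^2 mod 41 = 0
RHS: x^3 + 10 x + 34 = 35^3 + 10*35 + 34 mod 41 = 4
LHS != RHS

No, not on the curve


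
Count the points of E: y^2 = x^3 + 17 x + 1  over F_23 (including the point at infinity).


For each x in F_23, count y with y^2 = x^3 + 17 x + 1 mod 23:
  x = 0: RHS = 1, y in [1, 22]  -> 2 point(s)
  x = 4: RHS = 18, y in [8, 15]  -> 2 point(s)
  x = 5: RHS = 4, y in [2, 21]  -> 2 point(s)
  x = 7: RHS = 3, y in [7, 16]  -> 2 point(s)
  x = 9: RHS = 9, y in [3, 20]  -> 2 point(s)
  x = 11: RHS = 1, y in [1, 22]  -> 2 point(s)
  x = 12: RHS = 1, y in [1, 22]  -> 2 point(s)
  x = 13: RHS = 4, y in [2, 21]  -> 2 point(s)
  x = 14: RHS = 16, y in [4, 19]  -> 2 point(s)
  x = 22: RHS = 6, y in [11, 12]  -> 2 point(s)
Affine points: 20. Add the point at infinity: total = 21.

#E(F_23) = 21


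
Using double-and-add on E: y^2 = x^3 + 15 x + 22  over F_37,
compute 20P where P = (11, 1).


k = 20 = 10100_2 (binary, LSB first: 00101)
Double-and-add from P = (11, 1):
  bit 0 = 0: acc unchanged = O
  bit 1 = 0: acc unchanged = O
  bit 2 = 1: acc = O + (15, 25) = (15, 25)
  bit 3 = 0: acc unchanged = (15, 25)
  bit 4 = 1: acc = (15, 25) + (14, 4) = (5, 0)

20P = (5, 0)


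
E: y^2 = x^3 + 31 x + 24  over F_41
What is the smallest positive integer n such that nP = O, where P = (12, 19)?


Compute successive multiples of P until we hit O:
  1P = (12, 19)
  2P = (33, 24)
  3P = (14, 2)
  4P = (36, 21)
  5P = (36, 20)
  6P = (14, 39)
  7P = (33, 17)
  8P = (12, 22)
  ... (continuing to 9P)
  9P = O

ord(P) = 9


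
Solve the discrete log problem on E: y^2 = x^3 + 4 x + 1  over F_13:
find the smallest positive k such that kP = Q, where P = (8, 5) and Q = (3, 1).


Enumerate multiples of P until we hit Q = (3, 1):
  1P = (8, 5)
  2P = (0, 1)
  3P = (2, 11)
  4P = (4, 4)
  5P = (10, 1)
  6P = (12, 3)
  7P = (3, 12)
  8P = (5, 9)
  9P = (9, 5)
  10P = (9, 8)
  11P = (5, 4)
  12P = (3, 1)
Match found at i = 12.

k = 12


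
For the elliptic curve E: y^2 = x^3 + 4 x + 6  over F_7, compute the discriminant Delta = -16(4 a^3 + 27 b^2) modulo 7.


4 a^3 + 27 b^2 = 4*4^3 + 27*6^2 = 256 + 972 = 1228
Delta = -16 * (1228) = -19648
Delta mod 7 = 1

Delta = 1 (mod 7)


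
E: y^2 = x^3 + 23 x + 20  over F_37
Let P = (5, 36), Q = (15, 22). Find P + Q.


P != Q, so use the chord formula.
s = (y2 - y1) / (x2 - x1) = (23) / (10) mod 37 = 6
x3 = s^2 - x1 - x2 mod 37 = 6^2 - 5 - 15 = 16
y3 = s (x1 - x3) - y1 mod 37 = 6 * (5 - 16) - 36 = 9

P + Q = (16, 9)


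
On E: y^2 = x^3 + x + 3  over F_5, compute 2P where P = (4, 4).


k = 2 = 10_2 (binary, LSB first: 01)
Double-and-add from P = (4, 4):
  bit 0 = 0: acc unchanged = O
  bit 1 = 1: acc = O + (1, 0) = (1, 0)

2P = (1, 0)


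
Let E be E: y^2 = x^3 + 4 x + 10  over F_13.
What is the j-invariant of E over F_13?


Delta = -16(4 a^3 + 27 b^2) mod 13 = 11
-1728 * (4 a)^3 = -1728 * (4*4)^3 mod 13 = 1
j = 1 * 11^(-1) mod 13 = 6

j = 6 (mod 13)


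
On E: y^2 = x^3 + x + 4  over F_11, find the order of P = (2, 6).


Compute successive multiples of P until we hit O:
  1P = (2, 6)
  2P = (0, 9)
  3P = (3, 1)
  4P = (9, 7)
  5P = (9, 4)
  6P = (3, 10)
  7P = (0, 2)
  8P = (2, 5)
  ... (continuing to 9P)
  9P = O

ord(P) = 9


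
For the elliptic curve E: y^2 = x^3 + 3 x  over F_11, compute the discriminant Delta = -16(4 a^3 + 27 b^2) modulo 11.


4 a^3 + 27 b^2 = 4*3^3 + 27*0^2 = 108 + 0 = 108
Delta = -16 * (108) = -1728
Delta mod 11 = 10

Delta = 10 (mod 11)


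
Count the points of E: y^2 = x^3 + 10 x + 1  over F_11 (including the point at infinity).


For each x in F_11, count y with y^2 = x^3 + 10 x + 1 mod 11:
  x = 0: RHS = 1, y in [1, 10]  -> 2 point(s)
  x = 1: RHS = 1, y in [1, 10]  -> 2 point(s)
  x = 3: RHS = 3, y in [5, 6]  -> 2 point(s)
  x = 5: RHS = 0, y in [0]  -> 1 point(s)
  x = 10: RHS = 1, y in [1, 10]  -> 2 point(s)
Affine points: 9. Add the point at infinity: total = 10.

#E(F_11) = 10


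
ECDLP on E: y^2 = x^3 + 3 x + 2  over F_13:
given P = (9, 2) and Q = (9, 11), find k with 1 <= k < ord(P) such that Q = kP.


Enumerate multiples of P until we hit Q = (9, 11):
  1P = (9, 2)
  2P = (4, 0)
  3P = (9, 11)
Match found at i = 3.

k = 3


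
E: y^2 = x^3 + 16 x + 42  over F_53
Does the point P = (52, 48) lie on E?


Check whether y^2 = x^3 + 16 x + 42 (mod 53) for (x, y) = (52, 48).
LHS: y^2 = 48^2 mod 53 = 25
RHS: x^3 + 16 x + 42 = 52^3 + 16*52 + 42 mod 53 = 25
LHS = RHS

Yes, on the curve


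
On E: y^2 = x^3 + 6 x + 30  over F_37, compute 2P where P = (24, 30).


Doubling: s = (3 x1^2 + a) / (2 y1)
s = (3*24^2 + 6) / (2*30) mod 37 = 3
x3 = s^2 - 2 x1 mod 37 = 3^2 - 2*24 = 35
y3 = s (x1 - x3) - y1 mod 37 = 3 * (24 - 35) - 30 = 11

2P = (35, 11)


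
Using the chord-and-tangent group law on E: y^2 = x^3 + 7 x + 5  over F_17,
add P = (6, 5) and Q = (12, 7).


P != Q, so use the chord formula.
s = (y2 - y1) / (x2 - x1) = (2) / (6) mod 17 = 6
x3 = s^2 - x1 - x2 mod 17 = 6^2 - 6 - 12 = 1
y3 = s (x1 - x3) - y1 mod 17 = 6 * (6 - 1) - 5 = 8

P + Q = (1, 8)


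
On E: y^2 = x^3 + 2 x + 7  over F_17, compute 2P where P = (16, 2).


k = 2 = 10_2 (binary, LSB first: 01)
Double-and-add from P = (16, 2):
  bit 0 = 0: acc unchanged = O
  bit 1 = 1: acc = O + (11, 0) = (11, 0)

2P = (11, 0)


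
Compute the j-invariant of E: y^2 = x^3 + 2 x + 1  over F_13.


Delta = -16(4 a^3 + 27 b^2) mod 13 = 5
-1728 * (4 a)^3 = -1728 * (4*2)^3 mod 13 = 5
j = 5 * 5^(-1) mod 13 = 1

j = 1 (mod 13)


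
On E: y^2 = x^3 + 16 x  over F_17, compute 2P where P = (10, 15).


Doubling: s = (3 x1^2 + a) / (2 y1)
s = (3*10^2 + 16) / (2*15) mod 17 = 6
x3 = s^2 - 2 x1 mod 17 = 6^2 - 2*10 = 16
y3 = s (x1 - x3) - y1 mod 17 = 6 * (10 - 16) - 15 = 0

2P = (16, 0)


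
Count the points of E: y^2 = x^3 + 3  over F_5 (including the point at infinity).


For each x in F_5, count y with y^2 = x^3 + 0 x + 3 mod 5:
  x = 1: RHS = 4, y in [2, 3]  -> 2 point(s)
  x = 2: RHS = 1, y in [1, 4]  -> 2 point(s)
  x = 3: RHS = 0, y in [0]  -> 1 point(s)
Affine points: 5. Add the point at infinity: total = 6.

#E(F_5) = 6


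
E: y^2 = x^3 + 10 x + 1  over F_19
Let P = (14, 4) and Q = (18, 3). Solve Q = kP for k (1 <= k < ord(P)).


Enumerate multiples of P until we hit Q = (18, 3):
  1P = (14, 4)
  2P = (8, 17)
  3P = (17, 12)
  4P = (12, 14)
  5P = (18, 16)
  6P = (15, 12)
  7P = (16, 18)
  8P = (0, 18)
  9P = (6, 7)
  10P = (3, 18)
  11P = (11, 6)
  12P = (5, 9)
  13P = (5, 10)
  14P = (11, 13)
  15P = (3, 1)
  16P = (6, 12)
  17P = (0, 1)
  18P = (16, 1)
  19P = (15, 7)
  20P = (18, 3)
Match found at i = 20.

k = 20


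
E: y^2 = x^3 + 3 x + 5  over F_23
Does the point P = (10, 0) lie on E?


Check whether y^2 = x^3 + 3 x + 5 (mod 23) for (x, y) = (10, 0).
LHS: y^2 = 0^2 mod 23 = 0
RHS: x^3 + 3 x + 5 = 10^3 + 3*10 + 5 mod 23 = 0
LHS = RHS

Yes, on the curve


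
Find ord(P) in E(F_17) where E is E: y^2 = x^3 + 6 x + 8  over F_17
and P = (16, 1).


Compute successive multiples of P until we hit O:
  1P = (16, 1)
  2P = (1, 7)
  3P = (9, 3)
  4P = (7, 11)
  5P = (3, 11)
  6P = (0, 5)
  7P = (0, 12)
  8P = (3, 6)
  ... (continuing to 13P)
  13P = O

ord(P) = 13


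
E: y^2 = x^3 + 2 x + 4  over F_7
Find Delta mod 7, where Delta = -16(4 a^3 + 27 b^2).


4 a^3 + 27 b^2 = 4*2^3 + 27*4^2 = 32 + 432 = 464
Delta = -16 * (464) = -7424
Delta mod 7 = 3

Delta = 3 (mod 7)


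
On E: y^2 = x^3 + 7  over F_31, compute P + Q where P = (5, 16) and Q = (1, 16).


P != Q, so use the chord formula.
s = (y2 - y1) / (x2 - x1) = (0) / (27) mod 31 = 0
x3 = s^2 - x1 - x2 mod 31 = 0^2 - 5 - 1 = 25
y3 = s (x1 - x3) - y1 mod 31 = 0 * (5 - 25) - 16 = 15

P + Q = (25, 15)


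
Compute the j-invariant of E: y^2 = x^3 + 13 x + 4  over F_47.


Delta = -16(4 a^3 + 27 b^2) mod 47 = 13
-1728 * (4 a)^3 = -1728 * (4*13)^3 mod 47 = 12
j = 12 * 13^(-1) mod 47 = 19

j = 19 (mod 47)


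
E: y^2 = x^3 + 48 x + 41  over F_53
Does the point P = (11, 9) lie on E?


Check whether y^2 = x^3 + 48 x + 41 (mod 53) for (x, y) = (11, 9).
LHS: y^2 = 9^2 mod 53 = 28
RHS: x^3 + 48 x + 41 = 11^3 + 48*11 + 41 mod 53 = 45
LHS != RHS

No, not on the curve


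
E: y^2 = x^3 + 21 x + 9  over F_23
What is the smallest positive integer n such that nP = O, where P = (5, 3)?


Compute successive multiples of P until we hit O:
  1P = (5, 3)
  2P = (16, 5)
  3P = (18, 3)
  4P = (0, 20)
  5P = (13, 15)
  6P = (13, 8)
  7P = (0, 3)
  8P = (18, 20)
  ... (continuing to 11P)
  11P = O

ord(P) = 11


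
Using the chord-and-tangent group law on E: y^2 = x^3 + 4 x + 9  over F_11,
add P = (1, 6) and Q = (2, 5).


P != Q, so use the chord formula.
s = (y2 - y1) / (x2 - x1) = (10) / (1) mod 11 = 10
x3 = s^2 - x1 - x2 mod 11 = 10^2 - 1 - 2 = 9
y3 = s (x1 - x3) - y1 mod 11 = 10 * (1 - 9) - 6 = 2

P + Q = (9, 2)


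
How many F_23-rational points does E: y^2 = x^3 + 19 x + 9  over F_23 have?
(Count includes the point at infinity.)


For each x in F_23, count y with y^2 = x^3 + 19 x + 9 mod 23:
  x = 0: RHS = 9, y in [3, 20]  -> 2 point(s)
  x = 1: RHS = 6, y in [11, 12]  -> 2 point(s)
  x = 2: RHS = 9, y in [3, 20]  -> 2 point(s)
  x = 3: RHS = 1, y in [1, 22]  -> 2 point(s)
  x = 7: RHS = 2, y in [5, 18]  -> 2 point(s)
  x = 8: RHS = 6, y in [11, 12]  -> 2 point(s)
  x = 9: RHS = 12, y in [9, 14]  -> 2 point(s)
  x = 10: RHS = 3, y in [7, 16]  -> 2 point(s)
  x = 11: RHS = 8, y in [10, 13]  -> 2 point(s)
  x = 14: RHS = 6, y in [11, 12]  -> 2 point(s)
  x = 15: RHS = 12, y in [9, 14]  -> 2 point(s)
  x = 16: RHS = 16, y in [4, 19]  -> 2 point(s)
  x = 17: RHS = 1, y in [1, 22]  -> 2 point(s)
  x = 21: RHS = 9, y in [3, 20]  -> 2 point(s)
  x = 22: RHS = 12, y in [9, 14]  -> 2 point(s)
Affine points: 30. Add the point at infinity: total = 31.

#E(F_23) = 31


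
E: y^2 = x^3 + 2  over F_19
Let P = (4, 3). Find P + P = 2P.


Doubling: s = (3 x1^2 + a) / (2 y1)
s = (3*4^2 + 0) / (2*3) mod 19 = 8
x3 = s^2 - 2 x1 mod 19 = 8^2 - 2*4 = 18
y3 = s (x1 - x3) - y1 mod 19 = 8 * (4 - 18) - 3 = 18

2P = (18, 18)


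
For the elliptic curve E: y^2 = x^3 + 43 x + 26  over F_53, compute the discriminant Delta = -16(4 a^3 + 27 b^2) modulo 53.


4 a^3 + 27 b^2 = 4*43^3 + 27*26^2 = 318028 + 18252 = 336280
Delta = -16 * (336280) = -5380480
Delta mod 53 = 27

Delta = 27 (mod 53)


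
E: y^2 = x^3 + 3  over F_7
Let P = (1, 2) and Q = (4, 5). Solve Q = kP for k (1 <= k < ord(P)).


Enumerate multiples of P until we hit Q = (4, 5):
  1P = (1, 2)
  2P = (6, 3)
  3P = (2, 2)
  4P = (4, 5)
Match found at i = 4.

k = 4


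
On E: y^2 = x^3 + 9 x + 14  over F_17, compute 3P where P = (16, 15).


k = 3 = 11_2 (binary, LSB first: 11)
Double-and-add from P = (16, 15):
  bit 0 = 1: acc = O + (16, 15) = (16, 15)
  bit 1 = 1: acc = (16, 15) + (11, 4) = (3, 0)

3P = (3, 0)


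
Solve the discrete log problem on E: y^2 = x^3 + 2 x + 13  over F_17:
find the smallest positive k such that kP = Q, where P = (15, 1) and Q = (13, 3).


Enumerate multiples of P until we hit Q = (13, 3):
  1P = (15, 1)
  2P = (2, 5)
  3P = (1, 13)
  4P = (0, 8)
  5P = (10, 8)
  6P = (13, 3)
Match found at i = 6.

k = 6


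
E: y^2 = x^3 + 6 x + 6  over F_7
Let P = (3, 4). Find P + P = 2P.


Doubling: s = (3 x1^2 + a) / (2 y1)
s = (3*3^2 + 6) / (2*4) mod 7 = 5
x3 = s^2 - 2 x1 mod 7 = 5^2 - 2*3 = 5
y3 = s (x1 - x3) - y1 mod 7 = 5 * (3 - 5) - 4 = 0

2P = (5, 0)


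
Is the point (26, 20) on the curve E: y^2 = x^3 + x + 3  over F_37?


Check whether y^2 = x^3 + 1 x + 3 (mod 37) for (x, y) = (26, 20).
LHS: y^2 = 20^2 mod 37 = 30
RHS: x^3 + 1 x + 3 = 26^3 + 1*26 + 3 mod 37 = 30
LHS = RHS

Yes, on the curve


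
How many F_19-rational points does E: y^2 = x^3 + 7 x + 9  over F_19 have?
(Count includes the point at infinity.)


For each x in F_19, count y with y^2 = x^3 + 7 x + 9 mod 19:
  x = 0: RHS = 9, y in [3, 16]  -> 2 point(s)
  x = 1: RHS = 17, y in [6, 13]  -> 2 point(s)
  x = 3: RHS = 0, y in [0]  -> 1 point(s)
  x = 4: RHS = 6, y in [5, 14]  -> 2 point(s)
  x = 5: RHS = 17, y in [6, 13]  -> 2 point(s)
  x = 6: RHS = 1, y in [1, 18]  -> 2 point(s)
  x = 8: RHS = 7, y in [8, 11]  -> 2 point(s)
  x = 11: RHS = 11, y in [7, 12]  -> 2 point(s)
  x = 12: RHS = 16, y in [4, 15]  -> 2 point(s)
  x = 13: RHS = 17, y in [6, 13]  -> 2 point(s)
  x = 14: RHS = 1, y in [1, 18]  -> 2 point(s)
  x = 17: RHS = 6, y in [5, 14]  -> 2 point(s)
  x = 18: RHS = 1, y in [1, 18]  -> 2 point(s)
Affine points: 25. Add the point at infinity: total = 26.

#E(F_19) = 26


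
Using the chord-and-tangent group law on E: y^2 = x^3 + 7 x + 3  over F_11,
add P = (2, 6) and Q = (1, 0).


P != Q, so use the chord formula.
s = (y2 - y1) / (x2 - x1) = (5) / (10) mod 11 = 6
x3 = s^2 - x1 - x2 mod 11 = 6^2 - 2 - 1 = 0
y3 = s (x1 - x3) - y1 mod 11 = 6 * (2 - 0) - 6 = 6

P + Q = (0, 6)


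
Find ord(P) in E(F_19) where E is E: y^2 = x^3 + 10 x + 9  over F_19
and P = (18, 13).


Compute successive multiples of P until we hit O:
  1P = (18, 13)
  2P = (7, 2)
  3P = (14, 10)
  4P = (3, 3)
  5P = (9, 12)
  6P = (15, 0)
  7P = (9, 7)
  8P = (3, 16)
  ... (continuing to 12P)
  12P = O

ord(P) = 12


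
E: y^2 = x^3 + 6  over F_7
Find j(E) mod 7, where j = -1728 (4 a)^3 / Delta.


Delta = -16(4 a^3 + 27 b^2) mod 7 = 2
-1728 * (4 a)^3 = -1728 * (4*0)^3 mod 7 = 0
j = 0 * 2^(-1) mod 7 = 0

j = 0 (mod 7)


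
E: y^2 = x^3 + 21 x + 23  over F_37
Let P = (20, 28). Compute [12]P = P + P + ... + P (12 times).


k = 12 = 1100_2 (binary, LSB first: 0011)
Double-and-add from P = (20, 28):
  bit 0 = 0: acc unchanged = O
  bit 1 = 0: acc unchanged = O
  bit 2 = 1: acc = O + (9, 33) = (9, 33)
  bit 3 = 1: acc = (9, 33) + (35, 11) = (34, 28)

12P = (34, 28)


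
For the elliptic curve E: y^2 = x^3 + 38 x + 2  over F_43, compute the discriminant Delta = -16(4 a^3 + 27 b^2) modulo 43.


4 a^3 + 27 b^2 = 4*38^3 + 27*2^2 = 219488 + 108 = 219596
Delta = -16 * (219596) = -3513536
Delta mod 43 = 37

Delta = 37 (mod 43)


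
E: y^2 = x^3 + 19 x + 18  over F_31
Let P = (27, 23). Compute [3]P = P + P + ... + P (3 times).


k = 3 = 11_2 (binary, LSB first: 11)
Double-and-add from P = (27, 23):
  bit 0 = 1: acc = O + (27, 23) = (27, 23)
  bit 1 = 1: acc = (27, 23) + (15, 12) = (9, 9)

3P = (9, 9)


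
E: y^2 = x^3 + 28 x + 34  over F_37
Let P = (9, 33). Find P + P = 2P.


Doubling: s = (3 x1^2 + a) / (2 y1)
s = (3*9^2 + 28) / (2*33) mod 37 = 17
x3 = s^2 - 2 x1 mod 37 = 17^2 - 2*9 = 12
y3 = s (x1 - x3) - y1 mod 37 = 17 * (9 - 12) - 33 = 27

2P = (12, 27)


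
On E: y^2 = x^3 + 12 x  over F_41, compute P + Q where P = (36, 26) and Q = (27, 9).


P != Q, so use the chord formula.
s = (y2 - y1) / (x2 - x1) = (24) / (32) mod 41 = 11
x3 = s^2 - x1 - x2 mod 41 = 11^2 - 36 - 27 = 17
y3 = s (x1 - x3) - y1 mod 41 = 11 * (36 - 17) - 26 = 19

P + Q = (17, 19)


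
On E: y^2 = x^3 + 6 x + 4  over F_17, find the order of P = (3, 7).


Compute successive multiples of P until we hit O:
  1P = (3, 7)
  2P = (13, 1)
  3P = (0, 15)
  4P = (6, 1)
  5P = (12, 11)
  6P = (15, 16)
  7P = (7, 7)
  8P = (7, 10)
  ... (continuing to 15P)
  15P = O

ord(P) = 15


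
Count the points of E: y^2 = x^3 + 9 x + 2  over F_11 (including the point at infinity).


For each x in F_11, count y with y^2 = x^3 + 9 x + 2 mod 11:
  x = 1: RHS = 1, y in [1, 10]  -> 2 point(s)
  x = 3: RHS = 1, y in [1, 10]  -> 2 point(s)
  x = 4: RHS = 3, y in [5, 6]  -> 2 point(s)
  x = 7: RHS = 1, y in [1, 10]  -> 2 point(s)
  x = 8: RHS = 3, y in [5, 6]  -> 2 point(s)
  x = 9: RHS = 9, y in [3, 8]  -> 2 point(s)
  x = 10: RHS = 3, y in [5, 6]  -> 2 point(s)
Affine points: 14. Add the point at infinity: total = 15.

#E(F_11) = 15


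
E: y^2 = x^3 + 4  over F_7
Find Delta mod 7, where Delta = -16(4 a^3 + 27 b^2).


4 a^3 + 27 b^2 = 4*0^3 + 27*4^2 = 0 + 432 = 432
Delta = -16 * (432) = -6912
Delta mod 7 = 4

Delta = 4 (mod 7)


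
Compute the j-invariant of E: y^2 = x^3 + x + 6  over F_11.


Delta = -16(4 a^3 + 27 b^2) mod 11 = 4
-1728 * (4 a)^3 = -1728 * (4*1)^3 mod 11 = 2
j = 2 * 4^(-1) mod 11 = 6

j = 6 (mod 11)


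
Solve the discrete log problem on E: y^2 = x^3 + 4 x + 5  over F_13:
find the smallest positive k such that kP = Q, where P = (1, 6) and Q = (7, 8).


Enumerate multiples of P until we hit Q = (7, 8):
  1P = (1, 6)
  2P = (8, 4)
  3P = (7, 5)
  4P = (9, 4)
  5P = (12, 0)
  6P = (9, 9)
  7P = (7, 8)
Match found at i = 7.

k = 7


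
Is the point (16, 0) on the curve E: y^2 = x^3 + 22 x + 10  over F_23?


Check whether y^2 = x^3 + 22 x + 10 (mod 23) for (x, y) = (16, 0).
LHS: y^2 = 0^2 mod 23 = 0
RHS: x^3 + 22 x + 10 = 16^3 + 22*16 + 10 mod 23 = 19
LHS != RHS

No, not on the curve


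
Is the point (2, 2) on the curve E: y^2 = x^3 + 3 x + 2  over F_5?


Check whether y^2 = x^3 + 3 x + 2 (mod 5) for (x, y) = (2, 2).
LHS: y^2 = 2^2 mod 5 = 4
RHS: x^3 + 3 x + 2 = 2^3 + 3*2 + 2 mod 5 = 1
LHS != RHS

No, not on the curve


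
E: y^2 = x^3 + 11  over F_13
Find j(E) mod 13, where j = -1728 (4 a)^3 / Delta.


Delta = -16(4 a^3 + 27 b^2) mod 13 = 1
-1728 * (4 a)^3 = -1728 * (4*0)^3 mod 13 = 0
j = 0 * 1^(-1) mod 13 = 0

j = 0 (mod 13)


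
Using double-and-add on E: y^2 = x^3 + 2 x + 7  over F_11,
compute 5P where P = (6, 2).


k = 5 = 101_2 (binary, LSB first: 101)
Double-and-add from P = (6, 2):
  bit 0 = 1: acc = O + (6, 2) = (6, 2)
  bit 1 = 0: acc unchanged = (6, 2)
  bit 2 = 1: acc = (6, 2) + (7, 1) = (10, 2)

5P = (10, 2)


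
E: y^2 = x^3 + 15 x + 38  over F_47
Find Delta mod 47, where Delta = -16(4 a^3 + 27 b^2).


4 a^3 + 27 b^2 = 4*15^3 + 27*38^2 = 13500 + 38988 = 52488
Delta = -16 * (52488) = -839808
Delta mod 47 = 35

Delta = 35 (mod 47)


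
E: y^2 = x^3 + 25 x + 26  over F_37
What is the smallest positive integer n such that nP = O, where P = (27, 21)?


Compute successive multiples of P until we hit O:
  1P = (27, 21)
  2P = (27, 16)
  3P = O

ord(P) = 3


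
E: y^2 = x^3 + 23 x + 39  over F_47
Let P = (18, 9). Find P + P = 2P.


Doubling: s = (3 x1^2 + a) / (2 y1)
s = (3*18^2 + 23) / (2*9) mod 47 = 37
x3 = s^2 - 2 x1 mod 47 = 37^2 - 2*18 = 17
y3 = s (x1 - x3) - y1 mod 47 = 37 * (18 - 17) - 9 = 28

2P = (17, 28)


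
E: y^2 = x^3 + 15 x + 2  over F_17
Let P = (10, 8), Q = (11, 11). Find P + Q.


P != Q, so use the chord formula.
s = (y2 - y1) / (x2 - x1) = (3) / (1) mod 17 = 3
x3 = s^2 - x1 - x2 mod 17 = 3^2 - 10 - 11 = 5
y3 = s (x1 - x3) - y1 mod 17 = 3 * (10 - 5) - 8 = 7

P + Q = (5, 7)


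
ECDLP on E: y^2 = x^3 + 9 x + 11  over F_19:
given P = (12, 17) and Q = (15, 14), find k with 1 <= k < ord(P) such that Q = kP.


Enumerate multiples of P until we hit Q = (15, 14):
  1P = (12, 17)
  2P = (15, 5)
  3P = (8, 5)
  4P = (8, 14)
  5P = (15, 14)
Match found at i = 5.

k = 5


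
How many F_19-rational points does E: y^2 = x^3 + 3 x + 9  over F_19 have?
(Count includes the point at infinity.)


For each x in F_19, count y with y^2 = x^3 + 3 x + 9 mod 19:
  x = 0: RHS = 9, y in [3, 16]  -> 2 point(s)
  x = 2: RHS = 4, y in [2, 17]  -> 2 point(s)
  x = 3: RHS = 7, y in [8, 11]  -> 2 point(s)
  x = 4: RHS = 9, y in [3, 16]  -> 2 point(s)
  x = 5: RHS = 16, y in [4, 15]  -> 2 point(s)
  x = 9: RHS = 5, y in [9, 10]  -> 2 point(s)
  x = 11: RHS = 5, y in [9, 10]  -> 2 point(s)
  x = 12: RHS = 6, y in [5, 14]  -> 2 point(s)
  x = 15: RHS = 9, y in [3, 16]  -> 2 point(s)
  x = 16: RHS = 11, y in [7, 12]  -> 2 point(s)
  x = 18: RHS = 5, y in [9, 10]  -> 2 point(s)
Affine points: 22. Add the point at infinity: total = 23.

#E(F_19) = 23


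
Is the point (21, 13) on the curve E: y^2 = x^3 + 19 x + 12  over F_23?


Check whether y^2 = x^3 + 19 x + 12 (mod 23) for (x, y) = (21, 13).
LHS: y^2 = 13^2 mod 23 = 8
RHS: x^3 + 19 x + 12 = 21^3 + 19*21 + 12 mod 23 = 12
LHS != RHS

No, not on the curve


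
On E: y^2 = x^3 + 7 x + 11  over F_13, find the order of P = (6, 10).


Compute successive multiples of P until we hit O:
  1P = (6, 10)
  2P = (4, 8)
  3P = (4, 5)
  4P = (6, 3)
  5P = O

ord(P) = 5


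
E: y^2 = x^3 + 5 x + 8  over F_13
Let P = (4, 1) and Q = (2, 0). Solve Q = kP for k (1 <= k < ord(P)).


Enumerate multiples of P until we hit Q = (2, 0):
  1P = (4, 1)
  2P = (2, 0)
Match found at i = 2.

k = 2


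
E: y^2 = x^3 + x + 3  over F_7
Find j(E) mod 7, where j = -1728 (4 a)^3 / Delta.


Delta = -16(4 a^3 + 27 b^2) mod 7 = 3
-1728 * (4 a)^3 = -1728 * (4*1)^3 mod 7 = 1
j = 1 * 3^(-1) mod 7 = 5

j = 5 (mod 7)


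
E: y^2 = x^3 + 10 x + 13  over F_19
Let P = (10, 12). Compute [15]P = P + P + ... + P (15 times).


k = 15 = 1111_2 (binary, LSB first: 1111)
Double-and-add from P = (10, 12):
  bit 0 = 1: acc = O + (10, 12) = (10, 12)
  bit 1 = 1: acc = (10, 12) + (5, 13) = (1, 9)
  bit 2 = 1: acc = (1, 9) + (6, 2) = (17, 2)
  bit 3 = 1: acc = (17, 2) + (8, 15) = (5, 6)

15P = (5, 6)


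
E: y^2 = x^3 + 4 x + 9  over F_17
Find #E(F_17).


For each x in F_17, count y with y^2 = x^3 + 4 x + 9 mod 17:
  x = 0: RHS = 9, y in [3, 14]  -> 2 point(s)
  x = 2: RHS = 8, y in [5, 12]  -> 2 point(s)
  x = 4: RHS = 4, y in [2, 15]  -> 2 point(s)
  x = 5: RHS = 1, y in [1, 16]  -> 2 point(s)
  x = 8: RHS = 9, y in [3, 14]  -> 2 point(s)
  x = 9: RHS = 9, y in [3, 14]  -> 2 point(s)
  x = 12: RHS = 0, y in [0]  -> 1 point(s)
  x = 14: RHS = 4, y in [2, 15]  -> 2 point(s)
  x = 16: RHS = 4, y in [2, 15]  -> 2 point(s)
Affine points: 17. Add the point at infinity: total = 18.

#E(F_17) = 18


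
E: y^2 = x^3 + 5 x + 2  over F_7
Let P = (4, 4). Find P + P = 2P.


Doubling: s = (3 x1^2 + a) / (2 y1)
s = (3*4^2 + 5) / (2*4) mod 7 = 4
x3 = s^2 - 2 x1 mod 7 = 4^2 - 2*4 = 1
y3 = s (x1 - x3) - y1 mod 7 = 4 * (4 - 1) - 4 = 1

2P = (1, 1)


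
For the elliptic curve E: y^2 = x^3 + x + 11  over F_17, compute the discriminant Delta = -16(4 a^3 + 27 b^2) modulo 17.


4 a^3 + 27 b^2 = 4*1^3 + 27*11^2 = 4 + 3267 = 3271
Delta = -16 * (3271) = -52336
Delta mod 17 = 7

Delta = 7 (mod 17)


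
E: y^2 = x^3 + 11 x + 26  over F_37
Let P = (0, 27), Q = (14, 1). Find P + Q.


P != Q, so use the chord formula.
s = (y2 - y1) / (x2 - x1) = (11) / (14) mod 37 = 14
x3 = s^2 - x1 - x2 mod 37 = 14^2 - 0 - 14 = 34
y3 = s (x1 - x3) - y1 mod 37 = 14 * (0 - 34) - 27 = 15

P + Q = (34, 15)


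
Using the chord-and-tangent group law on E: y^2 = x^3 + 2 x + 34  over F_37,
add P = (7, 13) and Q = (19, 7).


P != Q, so use the chord formula.
s = (y2 - y1) / (x2 - x1) = (31) / (12) mod 37 = 18
x3 = s^2 - x1 - x2 mod 37 = 18^2 - 7 - 19 = 2
y3 = s (x1 - x3) - y1 mod 37 = 18 * (7 - 2) - 13 = 3

P + Q = (2, 3)


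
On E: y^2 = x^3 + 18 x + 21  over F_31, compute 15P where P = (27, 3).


k = 15 = 1111_2 (binary, LSB first: 1111)
Double-and-add from P = (27, 3):
  bit 0 = 1: acc = O + (27, 3) = (27, 3)
  bit 1 = 1: acc = (27, 3) + (5, 22) = (18, 16)
  bit 2 = 1: acc = (18, 16) + (21, 9) = (25, 21)
  bit 3 = 1: acc = (25, 21) + (29, 15) = (18, 15)

15P = (18, 15)


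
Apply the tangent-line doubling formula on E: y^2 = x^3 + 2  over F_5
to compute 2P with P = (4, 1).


Doubling: s = (3 x1^2 + a) / (2 y1)
s = (3*4^2 + 0) / (2*1) mod 5 = 4
x3 = s^2 - 2 x1 mod 5 = 4^2 - 2*4 = 3
y3 = s (x1 - x3) - y1 mod 5 = 4 * (4 - 3) - 1 = 3

2P = (3, 3)


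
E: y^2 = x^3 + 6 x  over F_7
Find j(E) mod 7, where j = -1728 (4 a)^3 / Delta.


Delta = -16(4 a^3 + 27 b^2) mod 7 = 1
-1728 * (4 a)^3 = -1728 * (4*6)^3 mod 7 = 6
j = 6 * 1^(-1) mod 7 = 6

j = 6 (mod 7)


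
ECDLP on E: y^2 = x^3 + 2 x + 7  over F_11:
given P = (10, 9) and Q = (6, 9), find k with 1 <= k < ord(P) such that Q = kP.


Enumerate multiples of P until we hit Q = (6, 9):
  1P = (10, 9)
  2P = (7, 1)
  3P = (6, 9)
Match found at i = 3.

k = 3


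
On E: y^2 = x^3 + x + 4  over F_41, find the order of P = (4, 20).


Compute successive multiples of P until we hit O:
  1P = (4, 20)
  2P = (15, 27)
  3P = (18, 27)
  4P = (9, 39)
  5P = (8, 14)
  6P = (21, 26)
  7P = (34, 8)
  8P = (13, 0)
  ... (continuing to 16P)
  16P = O

ord(P) = 16


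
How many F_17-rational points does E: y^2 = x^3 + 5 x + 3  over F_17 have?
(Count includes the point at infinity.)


For each x in F_17, count y with y^2 = x^3 + 5 x + 3 mod 17:
  x = 1: RHS = 9, y in [3, 14]  -> 2 point(s)
  x = 2: RHS = 4, y in [2, 15]  -> 2 point(s)
  x = 4: RHS = 2, y in [6, 11]  -> 2 point(s)
  x = 5: RHS = 0, y in [0]  -> 1 point(s)
  x = 10: RHS = 16, y in [4, 13]  -> 2 point(s)
  x = 13: RHS = 4, y in [2, 15]  -> 2 point(s)
  x = 15: RHS = 2, y in [6, 11]  -> 2 point(s)
Affine points: 13. Add the point at infinity: total = 14.

#E(F_17) = 14


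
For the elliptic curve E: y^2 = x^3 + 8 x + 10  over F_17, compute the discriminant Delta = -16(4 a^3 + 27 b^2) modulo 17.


4 a^3 + 27 b^2 = 4*8^3 + 27*10^2 = 2048 + 2700 = 4748
Delta = -16 * (4748) = -75968
Delta mod 17 = 5

Delta = 5 (mod 17)


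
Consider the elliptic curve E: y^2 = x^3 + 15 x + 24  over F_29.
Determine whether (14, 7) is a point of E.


Check whether y^2 = x^3 + 15 x + 24 (mod 29) for (x, y) = (14, 7).
LHS: y^2 = 7^2 mod 29 = 20
RHS: x^3 + 15 x + 24 = 14^3 + 15*14 + 24 mod 29 = 20
LHS = RHS

Yes, on the curve


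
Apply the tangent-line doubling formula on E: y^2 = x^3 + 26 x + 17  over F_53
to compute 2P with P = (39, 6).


Doubling: s = (3 x1^2 + a) / (2 y1)
s = (3*39^2 + 26) / (2*6) mod 53 = 7
x3 = s^2 - 2 x1 mod 53 = 7^2 - 2*39 = 24
y3 = s (x1 - x3) - y1 mod 53 = 7 * (39 - 24) - 6 = 46

2P = (24, 46)


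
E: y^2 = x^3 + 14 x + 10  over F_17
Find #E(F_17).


For each x in F_17, count y with y^2 = x^3 + 14 x + 10 mod 17:
  x = 1: RHS = 8, y in [5, 12]  -> 2 point(s)
  x = 5: RHS = 1, y in [1, 16]  -> 2 point(s)
  x = 6: RHS = 4, y in [2, 15]  -> 2 point(s)
  x = 7: RHS = 9, y in [3, 14]  -> 2 point(s)
  x = 9: RHS = 15, y in [7, 10]  -> 2 point(s)
  x = 11: RHS = 16, y in [4, 13]  -> 2 point(s)
  x = 12: RHS = 2, y in [6, 11]  -> 2 point(s)
  x = 13: RHS = 9, y in [3, 14]  -> 2 point(s)
  x = 14: RHS = 9, y in [3, 14]  -> 2 point(s)
  x = 15: RHS = 8, y in [5, 12]  -> 2 point(s)
Affine points: 20. Add the point at infinity: total = 21.

#E(F_17) = 21


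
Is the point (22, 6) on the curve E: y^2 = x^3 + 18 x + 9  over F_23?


Check whether y^2 = x^3 + 18 x + 9 (mod 23) for (x, y) = (22, 6).
LHS: y^2 = 6^2 mod 23 = 13
RHS: x^3 + 18 x + 9 = 22^3 + 18*22 + 9 mod 23 = 13
LHS = RHS

Yes, on the curve


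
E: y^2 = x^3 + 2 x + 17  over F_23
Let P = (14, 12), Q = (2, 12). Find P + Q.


P != Q, so use the chord formula.
s = (y2 - y1) / (x2 - x1) = (0) / (11) mod 23 = 0
x3 = s^2 - x1 - x2 mod 23 = 0^2 - 14 - 2 = 7
y3 = s (x1 - x3) - y1 mod 23 = 0 * (14 - 7) - 12 = 11

P + Q = (7, 11)


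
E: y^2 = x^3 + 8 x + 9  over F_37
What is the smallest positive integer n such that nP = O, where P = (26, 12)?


Compute successive multiples of P until we hit O:
  1P = (26, 12)
  2P = (15, 27)
  3P = (0, 3)
  4P = (8, 17)
  5P = (29, 32)
  6P = (10, 33)
  7P = (2, 12)
  8P = (9, 25)
  ... (continuing to 18P)
  18P = O

ord(P) = 18


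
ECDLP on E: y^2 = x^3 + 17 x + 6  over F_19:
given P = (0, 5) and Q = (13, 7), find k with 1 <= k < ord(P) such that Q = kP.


Enumerate multiples of P until we hit Q = (13, 7):
  1P = (0, 5)
  2P = (16, 2)
  3P = (4, 10)
  4P = (13, 12)
  5P = (10, 13)
  6P = (18, 11)
  7P = (18, 8)
  8P = (10, 6)
  9P = (13, 7)
Match found at i = 9.

k = 9


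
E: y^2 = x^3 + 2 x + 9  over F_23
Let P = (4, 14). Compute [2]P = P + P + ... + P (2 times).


k = 2 = 10_2 (binary, LSB first: 01)
Double-and-add from P = (4, 14):
  bit 0 = 0: acc unchanged = O
  bit 1 = 1: acc = O + (0, 3) = (0, 3)

2P = (0, 3)


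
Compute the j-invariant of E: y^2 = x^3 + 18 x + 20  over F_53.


Delta = -16(4 a^3 + 27 b^2) mod 53 = 11
-1728 * (4 a)^3 = -1728 * (4*18)^3 mod 53 = 38
j = 38 * 11^(-1) mod 53 = 42

j = 42 (mod 53)


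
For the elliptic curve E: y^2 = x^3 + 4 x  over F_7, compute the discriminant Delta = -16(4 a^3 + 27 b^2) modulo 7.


4 a^3 + 27 b^2 = 4*4^3 + 27*0^2 = 256 + 0 = 256
Delta = -16 * (256) = -4096
Delta mod 7 = 6

Delta = 6 (mod 7)


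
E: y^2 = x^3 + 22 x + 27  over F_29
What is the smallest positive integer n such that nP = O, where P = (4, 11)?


Compute successive multiples of P until we hit O:
  1P = (4, 11)
  2P = (5, 28)
  3P = (19, 24)
  4P = (15, 22)
  5P = (11, 11)
  6P = (14, 18)
  7P = (17, 6)
  8P = (3, 2)
  ... (continuing to 19P)
  19P = O

ord(P) = 19


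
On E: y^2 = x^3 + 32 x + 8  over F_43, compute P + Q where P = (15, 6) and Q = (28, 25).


P != Q, so use the chord formula.
s = (y2 - y1) / (x2 - x1) = (19) / (13) mod 43 = 18
x3 = s^2 - x1 - x2 mod 43 = 18^2 - 15 - 28 = 23
y3 = s (x1 - x3) - y1 mod 43 = 18 * (15 - 23) - 6 = 22

P + Q = (23, 22)


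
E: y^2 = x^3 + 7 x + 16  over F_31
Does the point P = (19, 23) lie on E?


Check whether y^2 = x^3 + 7 x + 16 (mod 31) for (x, y) = (19, 23).
LHS: y^2 = 23^2 mod 31 = 2
RHS: x^3 + 7 x + 16 = 19^3 + 7*19 + 16 mod 31 = 2
LHS = RHS

Yes, on the curve


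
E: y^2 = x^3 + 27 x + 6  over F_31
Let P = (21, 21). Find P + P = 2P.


Doubling: s = (3 x1^2 + a) / (2 y1)
s = (3*21^2 + 27) / (2*21) mod 31 = 10
x3 = s^2 - 2 x1 mod 31 = 10^2 - 2*21 = 27
y3 = s (x1 - x3) - y1 mod 31 = 10 * (21 - 27) - 21 = 12

2P = (27, 12)


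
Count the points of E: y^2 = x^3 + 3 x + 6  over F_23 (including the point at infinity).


For each x in F_23, count y with y^2 = x^3 + 3 x + 6 mod 23:
  x = 0: RHS = 6, y in [11, 12]  -> 2 point(s)
  x = 4: RHS = 13, y in [6, 17]  -> 2 point(s)
  x = 5: RHS = 8, y in [10, 13]  -> 2 point(s)
  x = 7: RHS = 2, y in [5, 18]  -> 2 point(s)
  x = 8: RHS = 13, y in [6, 17]  -> 2 point(s)
  x = 9: RHS = 3, y in [7, 16]  -> 2 point(s)
  x = 10: RHS = 1, y in [1, 22]  -> 2 point(s)
  x = 11: RHS = 13, y in [6, 17]  -> 2 point(s)
  x = 14: RHS = 9, y in [3, 20]  -> 2 point(s)
  x = 17: RHS = 2, y in [5, 18]  -> 2 point(s)
  x = 18: RHS = 4, y in [2, 21]  -> 2 point(s)
  x = 20: RHS = 16, y in [4, 19]  -> 2 point(s)
  x = 22: RHS = 2, y in [5, 18]  -> 2 point(s)
Affine points: 26. Add the point at infinity: total = 27.

#E(F_23) = 27
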